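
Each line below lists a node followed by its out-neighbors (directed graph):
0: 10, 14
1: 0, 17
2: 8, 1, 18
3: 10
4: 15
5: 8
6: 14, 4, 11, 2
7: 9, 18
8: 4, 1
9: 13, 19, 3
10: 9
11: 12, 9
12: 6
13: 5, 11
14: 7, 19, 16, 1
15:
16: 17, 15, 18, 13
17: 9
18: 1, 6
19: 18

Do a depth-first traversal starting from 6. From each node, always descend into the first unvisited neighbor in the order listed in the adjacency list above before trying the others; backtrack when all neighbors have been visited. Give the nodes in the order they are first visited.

6 → 14 → 7 → 9 → 13 → 5 → 8 → 4 → 15 → 1 → 0 → 10 → 17 → 11 → 12 → 19 → 18 → 3 → 16 → 2

Visit 6
6 → 14
14 → 7
7 → 9
9 → 13
13 → 5
5 → 8
8 → 4
4 → 15
8 → 1
1 → 0
0 → 10
1 → 17
13 → 11
11 → 12
9 → 19
19 → 18
9 → 3
14 → 16
6 → 2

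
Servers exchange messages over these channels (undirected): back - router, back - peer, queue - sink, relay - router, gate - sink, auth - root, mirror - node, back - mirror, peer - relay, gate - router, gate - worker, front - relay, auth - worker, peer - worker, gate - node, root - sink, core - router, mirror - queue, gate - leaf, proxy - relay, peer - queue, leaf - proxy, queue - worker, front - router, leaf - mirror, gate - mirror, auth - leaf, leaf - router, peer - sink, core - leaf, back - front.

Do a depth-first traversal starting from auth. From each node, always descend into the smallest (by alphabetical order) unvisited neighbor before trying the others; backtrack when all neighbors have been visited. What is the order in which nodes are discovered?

auth → leaf → core → router → back → front → relay → peer → queue → mirror → gate → node → sink → root → worker → proxy

Visit auth
auth → leaf
leaf → core
core → router
router → back
back → front
front → relay
relay → peer
peer → queue
queue → mirror
mirror → gate
gate → node
gate → sink
sink → root
gate → worker
relay → proxy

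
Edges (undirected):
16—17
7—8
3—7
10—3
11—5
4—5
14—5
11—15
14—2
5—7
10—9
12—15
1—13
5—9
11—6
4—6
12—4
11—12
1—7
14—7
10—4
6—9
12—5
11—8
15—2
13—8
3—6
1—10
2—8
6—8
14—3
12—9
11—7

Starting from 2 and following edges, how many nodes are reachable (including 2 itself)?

15

BFS from 2 visits: 2, 15, 14, 8, 12, 11, 7, 5, 3, 13, 6, 9, 4, 1, 10
Reachable nodes: 15 of 17 total.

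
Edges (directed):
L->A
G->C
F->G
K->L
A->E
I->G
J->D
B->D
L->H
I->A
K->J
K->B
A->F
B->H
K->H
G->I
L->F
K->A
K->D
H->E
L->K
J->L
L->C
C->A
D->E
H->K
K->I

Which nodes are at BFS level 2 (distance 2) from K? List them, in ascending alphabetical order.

C, E, F, G

Level 0: K
Level 1: A, B, D, H, I, J, L
Level 2: C, E, F, G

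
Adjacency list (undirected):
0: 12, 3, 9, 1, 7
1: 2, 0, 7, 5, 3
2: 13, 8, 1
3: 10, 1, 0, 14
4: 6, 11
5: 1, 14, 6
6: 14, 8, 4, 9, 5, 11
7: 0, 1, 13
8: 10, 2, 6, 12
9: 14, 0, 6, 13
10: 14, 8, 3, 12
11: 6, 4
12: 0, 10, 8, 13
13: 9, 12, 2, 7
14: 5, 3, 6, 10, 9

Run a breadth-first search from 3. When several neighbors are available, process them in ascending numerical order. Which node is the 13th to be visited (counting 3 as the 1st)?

13

Visit 3; enqueue 0, 1, 10, 14 → queue [0, 1, 10, 14]
Visit 0; enqueue 7, 9, 12 → queue [1, 10, 14, 7, 9, 12]
Visit 1; enqueue 2, 5 → queue [10, 14, 7, 9, 12, 2, 5]
Visit 10; enqueue 8 → queue [14, 7, 9, 12, 2, 5, 8]
Visit 14; enqueue 6 → queue [7, 9, 12, 2, 5, 8, 6]
Visit 7; enqueue 13 → queue [9, 12, 2, 5, 8, 6, 13]
Visit 9 → queue [12, 2, 5, 8, 6, 13]
Visit 12 → queue [2, 5, 8, 6, 13]
Visit 2 → queue [5, 8, 6, 13]
Visit 5 → queue [8, 6, 13]
Visit 8 → queue [6, 13]
Visit 6; enqueue 4, 11 → queue [13, 4, 11]
Visit 13 → queue [4, 11]
Visit 4 → queue [11]
Visit 11 → queue []

Visit order: 3, 0, 1, 10, 14, 7, 9, 12, 2, 5, 8, 6, 13, 4, 11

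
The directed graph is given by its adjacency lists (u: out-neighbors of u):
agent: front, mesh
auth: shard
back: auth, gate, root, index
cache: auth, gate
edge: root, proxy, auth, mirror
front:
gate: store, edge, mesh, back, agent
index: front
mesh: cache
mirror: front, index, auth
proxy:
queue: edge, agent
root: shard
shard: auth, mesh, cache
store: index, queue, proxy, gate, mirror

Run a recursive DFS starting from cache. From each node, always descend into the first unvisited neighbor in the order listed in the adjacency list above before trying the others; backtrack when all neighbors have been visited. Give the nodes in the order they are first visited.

cache → auth → shard → mesh → gate → store → index → front → queue → edge → root → proxy → mirror → agent → back

Visit cache
cache → auth
auth → shard
shard → mesh
cache → gate
gate → store
store → index
index → front
store → queue
queue → edge
edge → root
edge → proxy
edge → mirror
queue → agent
gate → back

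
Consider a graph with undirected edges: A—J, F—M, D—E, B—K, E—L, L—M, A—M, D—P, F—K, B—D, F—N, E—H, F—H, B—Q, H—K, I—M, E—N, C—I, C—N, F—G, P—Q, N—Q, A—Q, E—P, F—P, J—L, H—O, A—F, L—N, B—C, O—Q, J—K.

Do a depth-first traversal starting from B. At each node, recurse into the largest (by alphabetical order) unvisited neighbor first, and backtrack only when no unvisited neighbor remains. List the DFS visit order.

Visit B
B → Q
Q → P
P → F
F → N
N → L
L → M
M → I
I → C
M → A
A → J
J → K
K → H
H → O
H → E
E → D
F → G

B Q P F N L M I C A J K H O E D G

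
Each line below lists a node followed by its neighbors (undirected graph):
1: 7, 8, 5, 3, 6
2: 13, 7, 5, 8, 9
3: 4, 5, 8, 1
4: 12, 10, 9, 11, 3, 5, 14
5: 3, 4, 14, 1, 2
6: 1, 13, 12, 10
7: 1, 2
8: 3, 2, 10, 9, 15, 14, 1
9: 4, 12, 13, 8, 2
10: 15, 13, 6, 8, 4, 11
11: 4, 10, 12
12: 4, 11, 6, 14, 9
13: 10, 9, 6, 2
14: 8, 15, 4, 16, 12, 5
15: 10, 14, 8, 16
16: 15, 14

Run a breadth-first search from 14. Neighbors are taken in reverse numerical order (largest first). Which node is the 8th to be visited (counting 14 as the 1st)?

10

Visit 14; enqueue 16, 15, 12, 8, 5, 4 → queue [16, 15, 12, 8, 5, 4]
Visit 16 → queue [15, 12, 8, 5, 4]
Visit 15; enqueue 10 → queue [12, 8, 5, 4, 10]
Visit 12; enqueue 11, 9, 6 → queue [8, 5, 4, 10, 11, 9, 6]
Visit 8; enqueue 3, 2, 1 → queue [5, 4, 10, 11, 9, 6, 3, 2, 1]
Visit 5 → queue [4, 10, 11, 9, 6, 3, 2, 1]
Visit 4 → queue [10, 11, 9, 6, 3, 2, 1]
Visit 10; enqueue 13 → queue [11, 9, 6, 3, 2, 1, 13]
Visit 11 → queue [9, 6, 3, 2, 1, 13]
Visit 9 → queue [6, 3, 2, 1, 13]
Visit 6 → queue [3, 2, 1, 13]
Visit 3 → queue [2, 1, 13]
Visit 2; enqueue 7 → queue [1, 13, 7]
Visit 1 → queue [13, 7]
Visit 13 → queue [7]
Visit 7 → queue []

Visit order: 14, 16, 15, 12, 8, 5, 4, 10, 11, 9, 6, 3, 2, 1, 13, 7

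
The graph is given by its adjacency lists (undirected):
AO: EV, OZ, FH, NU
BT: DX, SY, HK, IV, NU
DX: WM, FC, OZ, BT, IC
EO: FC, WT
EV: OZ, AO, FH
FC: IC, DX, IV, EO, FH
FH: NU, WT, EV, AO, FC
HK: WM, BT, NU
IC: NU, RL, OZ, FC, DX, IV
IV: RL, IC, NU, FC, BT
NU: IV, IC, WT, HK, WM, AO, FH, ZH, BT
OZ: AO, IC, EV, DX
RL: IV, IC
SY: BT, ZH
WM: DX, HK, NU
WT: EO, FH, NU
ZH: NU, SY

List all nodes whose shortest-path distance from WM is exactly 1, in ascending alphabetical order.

Level 0: WM
Level 1: DX, HK, NU
Level 2: AO, BT, FC, FH, IC, IV, OZ, WT, ZH
Level 3: EO, EV, RL, SY

DX, HK, NU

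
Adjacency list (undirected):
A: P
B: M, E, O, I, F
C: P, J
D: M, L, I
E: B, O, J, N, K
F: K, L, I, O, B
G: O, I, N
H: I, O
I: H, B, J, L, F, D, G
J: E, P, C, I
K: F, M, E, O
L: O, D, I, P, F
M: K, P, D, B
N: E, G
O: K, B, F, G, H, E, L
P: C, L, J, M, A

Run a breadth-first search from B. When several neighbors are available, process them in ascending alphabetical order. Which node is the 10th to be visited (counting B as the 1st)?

Visit B; enqueue E, F, I, M, O → queue [E, F, I, M, O]
Visit E; enqueue J, K, N → queue [F, I, M, O, J, K, N]
Visit F; enqueue L → queue [I, M, O, J, K, N, L]
Visit I; enqueue D, G, H → queue [M, O, J, K, N, L, D, G, H]
Visit M; enqueue P → queue [O, J, K, N, L, D, G, H, P]
Visit O → queue [J, K, N, L, D, G, H, P]
Visit J; enqueue C → queue [K, N, L, D, G, H, P, C]
Visit K → queue [N, L, D, G, H, P, C]
Visit N → queue [L, D, G, H, P, C]
Visit L → queue [D, G, H, P, C]
Visit D → queue [G, H, P, C]
Visit G → queue [H, P, C]
Visit H → queue [P, C]
Visit P; enqueue A → queue [C, A]
Visit C → queue [A]
Visit A → queue []

Visit order: B, E, F, I, M, O, J, K, N, L, D, G, H, P, C, A

L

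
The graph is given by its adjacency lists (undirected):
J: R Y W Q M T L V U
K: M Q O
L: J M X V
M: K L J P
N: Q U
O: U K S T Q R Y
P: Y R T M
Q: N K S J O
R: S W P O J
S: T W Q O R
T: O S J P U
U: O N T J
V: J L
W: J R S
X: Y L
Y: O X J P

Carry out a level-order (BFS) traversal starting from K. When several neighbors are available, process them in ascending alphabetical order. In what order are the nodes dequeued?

Visit K; enqueue M, O, Q → queue [M, O, Q]
Visit M; enqueue J, L, P → queue [O, Q, J, L, P]
Visit O; enqueue R, S, T, U, Y → queue [Q, J, L, P, R, S, T, U, Y]
Visit Q; enqueue N → queue [J, L, P, R, S, T, U, Y, N]
Visit J; enqueue V, W → queue [L, P, R, S, T, U, Y, N, V, W]
Visit L; enqueue X → queue [P, R, S, T, U, Y, N, V, W, X]
Visit P → queue [R, S, T, U, Y, N, V, W, X]
Visit R → queue [S, T, U, Y, N, V, W, X]
Visit S → queue [T, U, Y, N, V, W, X]
Visit T → queue [U, Y, N, V, W, X]
Visit U → queue [Y, N, V, W, X]
Visit Y → queue [N, V, W, X]
Visit N → queue [V, W, X]
Visit V → queue [W, X]
Visit W → queue [X]
Visit X → queue []

K, M, O, Q, J, L, P, R, S, T, U, Y, N, V, W, X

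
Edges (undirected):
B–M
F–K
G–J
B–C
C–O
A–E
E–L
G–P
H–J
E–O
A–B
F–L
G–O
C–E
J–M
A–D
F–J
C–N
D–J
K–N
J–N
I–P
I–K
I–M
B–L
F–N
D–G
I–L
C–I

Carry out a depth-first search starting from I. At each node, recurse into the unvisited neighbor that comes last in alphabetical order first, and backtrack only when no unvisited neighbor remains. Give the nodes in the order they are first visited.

I -> P -> G -> O -> E -> L -> F -> N -> K -> J -> M -> B -> C -> A -> D -> H

Visit I
I → P
P → G
G → O
O → E
E → L
L → F
F → N
N → K
N → J
J → M
M → B
B → C
B → A
A → D
J → H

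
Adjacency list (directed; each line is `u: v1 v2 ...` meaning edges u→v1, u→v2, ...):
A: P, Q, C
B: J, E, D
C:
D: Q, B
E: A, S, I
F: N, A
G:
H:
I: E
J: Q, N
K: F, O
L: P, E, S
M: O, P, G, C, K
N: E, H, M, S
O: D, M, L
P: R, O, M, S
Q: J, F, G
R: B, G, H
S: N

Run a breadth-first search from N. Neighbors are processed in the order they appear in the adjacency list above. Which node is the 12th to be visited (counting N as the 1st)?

K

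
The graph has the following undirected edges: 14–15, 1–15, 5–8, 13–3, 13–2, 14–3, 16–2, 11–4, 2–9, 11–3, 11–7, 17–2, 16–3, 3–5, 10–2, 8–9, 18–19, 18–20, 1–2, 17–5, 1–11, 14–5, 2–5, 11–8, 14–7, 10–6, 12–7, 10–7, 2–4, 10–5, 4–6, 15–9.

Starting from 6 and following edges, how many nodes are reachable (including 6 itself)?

17

BFS from 6 visits: 6, 10, 4, 7, 5, 2, 11, 14, 12, 17, 8, 3, 16, 13, 9, 1, 15
Reachable nodes: 17 of 20 total.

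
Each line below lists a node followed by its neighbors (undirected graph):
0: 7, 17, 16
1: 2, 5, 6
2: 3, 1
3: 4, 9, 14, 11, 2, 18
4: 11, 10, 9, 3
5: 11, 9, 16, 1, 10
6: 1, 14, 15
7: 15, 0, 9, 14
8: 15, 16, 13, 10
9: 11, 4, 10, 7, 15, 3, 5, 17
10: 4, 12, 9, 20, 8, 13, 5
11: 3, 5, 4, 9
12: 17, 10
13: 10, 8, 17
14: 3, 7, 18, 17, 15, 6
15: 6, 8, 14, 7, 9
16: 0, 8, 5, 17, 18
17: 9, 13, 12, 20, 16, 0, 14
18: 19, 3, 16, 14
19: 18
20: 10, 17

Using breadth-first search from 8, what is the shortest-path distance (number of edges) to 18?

2

Level 0: 8
Level 1: 10, 13, 15, 16
Level 2: 0, 4, 5, 6, 7, 9, 12, 14, 17, 18, 20
Level 3: 1, 3, 11, 19
Level 4: 2
18 first appears at level 2.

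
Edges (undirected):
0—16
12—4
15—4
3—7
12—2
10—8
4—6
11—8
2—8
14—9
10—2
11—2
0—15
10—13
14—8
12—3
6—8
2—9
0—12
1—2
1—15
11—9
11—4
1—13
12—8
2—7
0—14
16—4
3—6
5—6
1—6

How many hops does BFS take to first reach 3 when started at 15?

3

Level 0: 15
Level 1: 0, 1, 4
Level 2: 2, 6, 11, 12, 13, 14, 16
Level 3: 3, 5, 7, 8, 9, 10
3 first appears at level 3.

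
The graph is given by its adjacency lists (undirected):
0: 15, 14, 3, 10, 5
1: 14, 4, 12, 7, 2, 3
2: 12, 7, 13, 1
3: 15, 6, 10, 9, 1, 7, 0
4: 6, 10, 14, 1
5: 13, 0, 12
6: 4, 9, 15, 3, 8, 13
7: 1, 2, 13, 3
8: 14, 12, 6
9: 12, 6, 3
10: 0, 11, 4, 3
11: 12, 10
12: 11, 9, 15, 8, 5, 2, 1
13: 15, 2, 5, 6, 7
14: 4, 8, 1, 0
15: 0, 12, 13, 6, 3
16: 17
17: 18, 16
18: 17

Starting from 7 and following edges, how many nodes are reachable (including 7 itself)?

16

BFS from 7 visits: 7, 1, 2, 13, 3, 14, 4, 12, 15, 5, 6, 10, 9, 0, 8, 11
Reachable nodes: 16 of 19 total.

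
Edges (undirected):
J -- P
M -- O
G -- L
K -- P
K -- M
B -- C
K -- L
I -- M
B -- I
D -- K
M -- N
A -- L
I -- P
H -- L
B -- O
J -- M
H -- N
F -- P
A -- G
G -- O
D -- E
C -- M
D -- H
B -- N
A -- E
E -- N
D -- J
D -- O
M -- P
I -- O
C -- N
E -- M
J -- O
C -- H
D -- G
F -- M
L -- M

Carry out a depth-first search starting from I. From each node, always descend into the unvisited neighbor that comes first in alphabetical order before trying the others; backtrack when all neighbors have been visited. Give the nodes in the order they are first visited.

I, B, C, H, D, E, A, G, L, K, M, F, P, J, O, N

Visit I
I → B
B → C
C → H
H → D
D → E
E → A
A → G
G → L
L → K
K → M
M → F
F → P
P → J
J → O
M → N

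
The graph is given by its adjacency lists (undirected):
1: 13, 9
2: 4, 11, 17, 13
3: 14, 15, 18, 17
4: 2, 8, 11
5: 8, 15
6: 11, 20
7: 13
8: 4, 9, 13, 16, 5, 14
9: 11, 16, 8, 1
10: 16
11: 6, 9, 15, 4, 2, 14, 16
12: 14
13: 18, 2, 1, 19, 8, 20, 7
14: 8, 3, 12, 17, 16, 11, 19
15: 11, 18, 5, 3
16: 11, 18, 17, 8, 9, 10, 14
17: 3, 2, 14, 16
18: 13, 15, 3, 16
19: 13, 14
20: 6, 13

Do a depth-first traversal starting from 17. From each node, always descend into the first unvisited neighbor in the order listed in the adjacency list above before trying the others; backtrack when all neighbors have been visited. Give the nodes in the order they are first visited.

17 → 3 → 14 → 8 → 4 → 2 → 11 → 6 → 20 → 13 → 18 → 15 → 5 → 16 → 9 → 1 → 10 → 19 → 7 → 12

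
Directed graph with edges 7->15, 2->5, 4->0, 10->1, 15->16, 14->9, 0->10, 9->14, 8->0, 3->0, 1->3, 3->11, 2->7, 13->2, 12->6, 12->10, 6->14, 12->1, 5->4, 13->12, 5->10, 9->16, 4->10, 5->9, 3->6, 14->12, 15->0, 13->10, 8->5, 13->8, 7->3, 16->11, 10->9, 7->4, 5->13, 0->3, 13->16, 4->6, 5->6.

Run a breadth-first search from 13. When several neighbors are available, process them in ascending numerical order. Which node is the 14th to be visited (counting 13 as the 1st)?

4

Visit 13; enqueue 2, 8, 10, 12, 16 → queue [2, 8, 10, 12, 16]
Visit 2; enqueue 5, 7 → queue [8, 10, 12, 16, 5, 7]
Visit 8; enqueue 0 → queue [10, 12, 16, 5, 7, 0]
Visit 10; enqueue 1, 9 → queue [12, 16, 5, 7, 0, 1, 9]
Visit 12; enqueue 6 → queue [16, 5, 7, 0, 1, 9, 6]
Visit 16; enqueue 11 → queue [5, 7, 0, 1, 9, 6, 11]
Visit 5; enqueue 4 → queue [7, 0, 1, 9, 6, 11, 4]
Visit 7; enqueue 3, 15 → queue [0, 1, 9, 6, 11, 4, 3, 15]
Visit 0 → queue [1, 9, 6, 11, 4, 3, 15]
Visit 1 → queue [9, 6, 11, 4, 3, 15]
Visit 9; enqueue 14 → queue [6, 11, 4, 3, 15, 14]
Visit 6 → queue [11, 4, 3, 15, 14]
Visit 11 → queue [4, 3, 15, 14]
Visit 4 → queue [3, 15, 14]
Visit 3 → queue [15, 14]
Visit 15 → queue [14]
Visit 14 → queue []

Visit order: 13, 2, 8, 10, 12, 16, 5, 7, 0, 1, 9, 6, 11, 4, 3, 15, 14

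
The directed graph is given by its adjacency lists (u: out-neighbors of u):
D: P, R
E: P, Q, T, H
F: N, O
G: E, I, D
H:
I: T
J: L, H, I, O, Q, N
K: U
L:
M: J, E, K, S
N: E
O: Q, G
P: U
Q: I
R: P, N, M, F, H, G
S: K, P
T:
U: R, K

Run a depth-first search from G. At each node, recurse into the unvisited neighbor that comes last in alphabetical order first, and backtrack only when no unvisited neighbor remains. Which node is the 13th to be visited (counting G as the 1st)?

J

Visit G
G → I
I → T
G → E
E → Q
E → P
P → U
U → R
R → N
R → M
M → S
S → K
M → J
J → O
J → L
J → H
R → F
G → D

Visit order: G, I, T, E, Q, P, U, R, N, M, S, K, J, O, L, H, F, D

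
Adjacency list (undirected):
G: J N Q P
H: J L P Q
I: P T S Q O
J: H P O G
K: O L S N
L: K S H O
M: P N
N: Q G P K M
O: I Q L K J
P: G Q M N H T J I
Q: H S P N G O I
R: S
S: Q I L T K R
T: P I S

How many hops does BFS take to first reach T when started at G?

Level 0: G
Level 1: J, N, P, Q
Level 2: H, I, K, M, O, S, T
Level 3: L, R
T first appears at level 2.

2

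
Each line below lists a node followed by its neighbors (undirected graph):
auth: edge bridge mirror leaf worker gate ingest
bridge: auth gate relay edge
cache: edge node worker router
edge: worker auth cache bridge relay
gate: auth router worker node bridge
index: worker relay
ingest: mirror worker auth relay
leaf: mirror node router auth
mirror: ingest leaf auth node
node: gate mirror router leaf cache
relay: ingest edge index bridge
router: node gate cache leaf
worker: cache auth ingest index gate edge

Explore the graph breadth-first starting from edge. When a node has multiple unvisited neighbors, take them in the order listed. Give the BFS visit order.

edge, worker, auth, cache, bridge, relay, ingest, index, gate, mirror, leaf, node, router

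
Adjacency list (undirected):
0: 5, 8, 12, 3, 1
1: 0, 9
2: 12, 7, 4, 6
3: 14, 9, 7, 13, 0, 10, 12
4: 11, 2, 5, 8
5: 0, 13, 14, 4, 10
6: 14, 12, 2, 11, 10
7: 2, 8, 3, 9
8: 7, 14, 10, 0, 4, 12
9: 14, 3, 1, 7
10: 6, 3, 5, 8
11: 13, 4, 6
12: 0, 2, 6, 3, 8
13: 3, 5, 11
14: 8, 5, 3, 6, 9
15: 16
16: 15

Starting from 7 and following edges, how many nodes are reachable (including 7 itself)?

BFS from 7 visits: 7, 2, 8, 3, 9, 12, 4, 6, 14, 10, 0, 13, 1, 11, 5
Reachable nodes: 15 of 17 total.

15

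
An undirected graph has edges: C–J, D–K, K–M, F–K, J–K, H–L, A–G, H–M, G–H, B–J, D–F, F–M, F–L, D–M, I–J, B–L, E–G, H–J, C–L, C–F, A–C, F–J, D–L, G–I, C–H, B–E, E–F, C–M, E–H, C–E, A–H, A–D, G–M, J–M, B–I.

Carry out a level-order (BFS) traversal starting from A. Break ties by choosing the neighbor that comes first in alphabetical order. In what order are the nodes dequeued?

A C D G H E F J L M K I B

Visit A; enqueue C, D, G, H → queue [C, D, G, H]
Visit C; enqueue E, F, J, L, M → queue [D, G, H, E, F, J, L, M]
Visit D; enqueue K → queue [G, H, E, F, J, L, M, K]
Visit G; enqueue I → queue [H, E, F, J, L, M, K, I]
Visit H → queue [E, F, J, L, M, K, I]
Visit E; enqueue B → queue [F, J, L, M, K, I, B]
Visit F → queue [J, L, M, K, I, B]
Visit J → queue [L, M, K, I, B]
Visit L → queue [M, K, I, B]
Visit M → queue [K, I, B]
Visit K → queue [I, B]
Visit I → queue [B]
Visit B → queue []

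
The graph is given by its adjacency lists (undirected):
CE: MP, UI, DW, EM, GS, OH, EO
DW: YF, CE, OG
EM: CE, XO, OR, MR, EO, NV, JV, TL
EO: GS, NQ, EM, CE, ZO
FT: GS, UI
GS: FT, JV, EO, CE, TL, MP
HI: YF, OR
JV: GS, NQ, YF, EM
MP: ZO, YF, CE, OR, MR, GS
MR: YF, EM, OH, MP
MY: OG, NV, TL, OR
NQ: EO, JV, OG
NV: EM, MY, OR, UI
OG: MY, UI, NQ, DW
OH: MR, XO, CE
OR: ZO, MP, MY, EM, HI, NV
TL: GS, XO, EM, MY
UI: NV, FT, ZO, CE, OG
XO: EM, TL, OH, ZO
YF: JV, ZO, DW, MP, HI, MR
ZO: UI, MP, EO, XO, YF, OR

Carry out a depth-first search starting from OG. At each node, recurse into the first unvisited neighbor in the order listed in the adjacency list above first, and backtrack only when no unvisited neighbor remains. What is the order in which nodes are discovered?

OG -> MY -> NV -> EM -> CE -> MP -> ZO -> UI -> FT -> GS -> JV -> NQ -> EO -> YF -> DW -> HI -> OR -> MR -> OH -> XO -> TL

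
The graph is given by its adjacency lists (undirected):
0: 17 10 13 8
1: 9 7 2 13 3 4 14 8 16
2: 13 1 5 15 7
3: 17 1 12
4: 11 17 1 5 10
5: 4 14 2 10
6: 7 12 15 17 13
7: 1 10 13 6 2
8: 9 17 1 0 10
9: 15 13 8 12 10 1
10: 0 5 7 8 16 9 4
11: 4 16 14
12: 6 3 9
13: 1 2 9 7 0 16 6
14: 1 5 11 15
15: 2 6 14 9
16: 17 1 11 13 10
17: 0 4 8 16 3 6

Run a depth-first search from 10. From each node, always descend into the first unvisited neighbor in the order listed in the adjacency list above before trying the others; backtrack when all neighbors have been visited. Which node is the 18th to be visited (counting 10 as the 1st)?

Visit 10
10 → 0
0 → 17
17 → 4
4 → 11
11 → 16
16 → 1
1 → 9
9 → 15
15 → 2
2 → 13
13 → 7
7 → 6
6 → 12
12 → 3
2 → 5
5 → 14
9 → 8

Visit order: 10, 0, 17, 4, 11, 16, 1, 9, 15, 2, 13, 7, 6, 12, 3, 5, 14, 8

8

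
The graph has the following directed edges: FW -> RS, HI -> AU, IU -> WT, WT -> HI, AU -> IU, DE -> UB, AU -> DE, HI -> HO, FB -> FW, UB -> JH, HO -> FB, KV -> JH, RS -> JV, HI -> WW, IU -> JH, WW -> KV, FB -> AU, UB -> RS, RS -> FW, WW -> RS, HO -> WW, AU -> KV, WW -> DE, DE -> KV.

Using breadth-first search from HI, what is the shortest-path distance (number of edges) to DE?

Level 0: HI
Level 1: AU, HO, WW
Level 2: DE, FB, IU, KV, RS
Level 3: FW, JH, JV, UB, WT
DE first appears at level 2.

2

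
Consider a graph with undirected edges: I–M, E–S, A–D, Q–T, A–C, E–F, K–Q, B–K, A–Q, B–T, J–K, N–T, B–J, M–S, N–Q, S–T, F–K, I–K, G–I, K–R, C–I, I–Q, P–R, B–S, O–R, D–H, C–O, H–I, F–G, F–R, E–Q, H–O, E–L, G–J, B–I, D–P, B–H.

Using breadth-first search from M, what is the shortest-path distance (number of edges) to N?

3

Level 0: M
Level 1: I, S
Level 2: B, C, E, G, H, K, Q, T
Level 3: A, D, F, J, L, N, O, R
Level 4: P
N first appears at level 3.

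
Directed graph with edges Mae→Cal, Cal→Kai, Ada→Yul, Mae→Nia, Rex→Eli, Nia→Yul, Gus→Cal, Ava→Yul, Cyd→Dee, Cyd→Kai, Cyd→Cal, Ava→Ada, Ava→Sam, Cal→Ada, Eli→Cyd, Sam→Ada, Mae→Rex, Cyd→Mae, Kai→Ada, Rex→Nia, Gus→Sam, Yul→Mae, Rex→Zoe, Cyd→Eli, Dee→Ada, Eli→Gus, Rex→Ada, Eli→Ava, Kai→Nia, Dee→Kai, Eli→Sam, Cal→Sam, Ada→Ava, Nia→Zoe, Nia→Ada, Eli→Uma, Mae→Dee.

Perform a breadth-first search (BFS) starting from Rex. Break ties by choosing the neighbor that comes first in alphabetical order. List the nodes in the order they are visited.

Rex, Ada, Eli, Nia, Zoe, Ava, Yul, Cyd, Gus, Sam, Uma, Mae, Cal, Dee, Kai

Visit Rex; enqueue Ada, Eli, Nia, Zoe → queue [Ada, Eli, Nia, Zoe]
Visit Ada; enqueue Ava, Yul → queue [Eli, Nia, Zoe, Ava, Yul]
Visit Eli; enqueue Cyd, Gus, Sam, Uma → queue [Nia, Zoe, Ava, Yul, Cyd, Gus, Sam, Uma]
Visit Nia → queue [Zoe, Ava, Yul, Cyd, Gus, Sam, Uma]
Visit Zoe → queue [Ava, Yul, Cyd, Gus, Sam, Uma]
Visit Ava → queue [Yul, Cyd, Gus, Sam, Uma]
Visit Yul; enqueue Mae → queue [Cyd, Gus, Sam, Uma, Mae]
Visit Cyd; enqueue Cal, Dee, Kai → queue [Gus, Sam, Uma, Mae, Cal, Dee, Kai]
Visit Gus → queue [Sam, Uma, Mae, Cal, Dee, Kai]
Visit Sam → queue [Uma, Mae, Cal, Dee, Kai]
Visit Uma → queue [Mae, Cal, Dee, Kai]
Visit Mae → queue [Cal, Dee, Kai]
Visit Cal → queue [Dee, Kai]
Visit Dee → queue [Kai]
Visit Kai → queue []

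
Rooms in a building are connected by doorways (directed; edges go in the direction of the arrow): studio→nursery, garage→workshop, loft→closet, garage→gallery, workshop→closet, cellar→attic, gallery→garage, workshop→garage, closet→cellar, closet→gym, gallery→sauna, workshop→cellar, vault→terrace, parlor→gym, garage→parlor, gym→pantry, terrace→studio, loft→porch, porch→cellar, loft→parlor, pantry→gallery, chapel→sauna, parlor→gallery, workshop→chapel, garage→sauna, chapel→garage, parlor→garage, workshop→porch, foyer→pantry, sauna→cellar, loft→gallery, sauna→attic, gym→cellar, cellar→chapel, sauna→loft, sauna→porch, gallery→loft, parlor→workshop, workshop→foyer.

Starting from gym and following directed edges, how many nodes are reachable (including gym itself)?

14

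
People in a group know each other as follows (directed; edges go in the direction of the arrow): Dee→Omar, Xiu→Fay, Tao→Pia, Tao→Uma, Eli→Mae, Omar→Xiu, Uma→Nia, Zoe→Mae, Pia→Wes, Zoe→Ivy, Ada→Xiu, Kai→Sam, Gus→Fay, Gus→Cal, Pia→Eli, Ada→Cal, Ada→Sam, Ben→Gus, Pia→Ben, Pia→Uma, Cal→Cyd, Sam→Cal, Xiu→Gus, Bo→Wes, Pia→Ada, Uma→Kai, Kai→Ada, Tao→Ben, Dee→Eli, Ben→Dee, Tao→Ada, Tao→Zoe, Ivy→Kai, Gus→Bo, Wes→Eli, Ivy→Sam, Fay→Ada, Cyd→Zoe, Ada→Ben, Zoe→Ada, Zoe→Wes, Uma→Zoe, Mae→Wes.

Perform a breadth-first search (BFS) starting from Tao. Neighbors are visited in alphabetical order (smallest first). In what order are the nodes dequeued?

Tao, Ada, Ben, Pia, Uma, Zoe, Cal, Sam, Xiu, Dee, Gus, Eli, Wes, Kai, Nia, Ivy, Mae, Cyd, Fay, Omar, Bo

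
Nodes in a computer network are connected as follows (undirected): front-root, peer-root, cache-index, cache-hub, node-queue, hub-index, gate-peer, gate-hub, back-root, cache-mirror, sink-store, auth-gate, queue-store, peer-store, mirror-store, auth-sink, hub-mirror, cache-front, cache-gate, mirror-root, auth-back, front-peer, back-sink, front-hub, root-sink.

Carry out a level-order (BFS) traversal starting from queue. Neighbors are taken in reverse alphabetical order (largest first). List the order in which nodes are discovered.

Visit queue; enqueue store, node → queue [store, node]
Visit store; enqueue sink, peer, mirror → queue [node, sink, peer, mirror]
Visit node → queue [sink, peer, mirror]
Visit sink; enqueue root, back, auth → queue [peer, mirror, root, back, auth]
Visit peer; enqueue gate, front → queue [mirror, root, back, auth, gate, front]
Visit mirror; enqueue hub, cache → queue [root, back, auth, gate, front, hub, cache]
Visit root → queue [back, auth, gate, front, hub, cache]
Visit back → queue [auth, gate, front, hub, cache]
Visit auth → queue [gate, front, hub, cache]
Visit gate → queue [front, hub, cache]
Visit front → queue [hub, cache]
Visit hub; enqueue index → queue [cache, index]
Visit cache → queue [index]
Visit index → queue []

queue -> store -> node -> sink -> peer -> mirror -> root -> back -> auth -> gate -> front -> hub -> cache -> index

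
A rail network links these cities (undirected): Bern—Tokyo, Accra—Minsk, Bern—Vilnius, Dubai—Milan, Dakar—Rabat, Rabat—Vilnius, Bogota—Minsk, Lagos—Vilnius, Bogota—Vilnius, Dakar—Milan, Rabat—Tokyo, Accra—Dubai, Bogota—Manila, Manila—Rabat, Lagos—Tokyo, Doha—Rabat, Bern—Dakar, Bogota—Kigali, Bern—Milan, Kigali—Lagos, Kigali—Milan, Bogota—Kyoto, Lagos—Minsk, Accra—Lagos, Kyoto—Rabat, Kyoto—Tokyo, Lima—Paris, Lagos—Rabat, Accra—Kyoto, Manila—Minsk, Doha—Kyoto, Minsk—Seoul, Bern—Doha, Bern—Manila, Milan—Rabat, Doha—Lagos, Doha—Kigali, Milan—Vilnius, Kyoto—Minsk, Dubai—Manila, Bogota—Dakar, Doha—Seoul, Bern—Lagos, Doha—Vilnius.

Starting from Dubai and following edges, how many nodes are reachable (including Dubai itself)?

16

BFS from Dubai visits: Dubai, Milan, Manila, Accra, Vilnius, Rabat, Kigali, Dakar, Bern, Minsk, Bogota, Lagos, Kyoto, Doha, Tokyo, Seoul
Reachable nodes: 16 of 18 total.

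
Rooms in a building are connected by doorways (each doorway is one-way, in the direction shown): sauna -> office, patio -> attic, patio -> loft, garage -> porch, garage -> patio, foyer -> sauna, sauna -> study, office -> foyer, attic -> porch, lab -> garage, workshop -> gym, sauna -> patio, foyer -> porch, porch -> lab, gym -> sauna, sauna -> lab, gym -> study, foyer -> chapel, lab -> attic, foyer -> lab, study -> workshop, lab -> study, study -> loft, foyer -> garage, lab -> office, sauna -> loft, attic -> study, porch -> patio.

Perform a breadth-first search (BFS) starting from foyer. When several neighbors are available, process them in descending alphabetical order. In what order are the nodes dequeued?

Visit foyer; enqueue sauna, porch, lab, garage, chapel → queue [sauna, porch, lab, garage, chapel]
Visit sauna; enqueue study, patio, office, loft → queue [porch, lab, garage, chapel, study, patio, office, loft]
Visit porch → queue [lab, garage, chapel, study, patio, office, loft]
Visit lab; enqueue attic → queue [garage, chapel, study, patio, office, loft, attic]
Visit garage → queue [chapel, study, patio, office, loft, attic]
Visit chapel → queue [study, patio, office, loft, attic]
Visit study; enqueue workshop → queue [patio, office, loft, attic, workshop]
Visit patio → queue [office, loft, attic, workshop]
Visit office → queue [loft, attic, workshop]
Visit loft → queue [attic, workshop]
Visit attic → queue [workshop]
Visit workshop; enqueue gym → queue [gym]
Visit gym → queue []

foyer sauna porch lab garage chapel study patio office loft attic workshop gym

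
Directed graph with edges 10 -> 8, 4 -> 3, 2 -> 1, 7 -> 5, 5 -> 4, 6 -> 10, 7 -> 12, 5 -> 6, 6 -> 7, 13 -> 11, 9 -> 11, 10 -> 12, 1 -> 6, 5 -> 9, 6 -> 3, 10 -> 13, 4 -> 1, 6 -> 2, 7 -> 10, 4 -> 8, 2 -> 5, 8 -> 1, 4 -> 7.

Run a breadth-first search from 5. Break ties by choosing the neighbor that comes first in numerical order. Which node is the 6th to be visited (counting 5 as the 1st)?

3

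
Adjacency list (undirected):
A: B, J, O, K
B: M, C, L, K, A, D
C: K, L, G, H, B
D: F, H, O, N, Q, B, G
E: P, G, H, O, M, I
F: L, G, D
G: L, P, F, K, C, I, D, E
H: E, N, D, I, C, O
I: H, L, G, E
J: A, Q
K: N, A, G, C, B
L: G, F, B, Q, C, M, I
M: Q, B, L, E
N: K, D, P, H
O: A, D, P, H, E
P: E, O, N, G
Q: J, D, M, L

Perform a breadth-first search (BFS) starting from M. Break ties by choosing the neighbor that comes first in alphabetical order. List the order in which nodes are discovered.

M B E L Q A C D K G H I O P F J N

Visit M; enqueue B, E, L, Q → queue [B, E, L, Q]
Visit B; enqueue A, C, D, K → queue [E, L, Q, A, C, D, K]
Visit E; enqueue G, H, I, O, P → queue [L, Q, A, C, D, K, G, H, I, O, P]
Visit L; enqueue F → queue [Q, A, C, D, K, G, H, I, O, P, F]
Visit Q; enqueue J → queue [A, C, D, K, G, H, I, O, P, F, J]
Visit A → queue [C, D, K, G, H, I, O, P, F, J]
Visit C → queue [D, K, G, H, I, O, P, F, J]
Visit D; enqueue N → queue [K, G, H, I, O, P, F, J, N]
Visit K → queue [G, H, I, O, P, F, J, N]
Visit G → queue [H, I, O, P, F, J, N]
Visit H → queue [I, O, P, F, J, N]
Visit I → queue [O, P, F, J, N]
Visit O → queue [P, F, J, N]
Visit P → queue [F, J, N]
Visit F → queue [J, N]
Visit J → queue [N]
Visit N → queue []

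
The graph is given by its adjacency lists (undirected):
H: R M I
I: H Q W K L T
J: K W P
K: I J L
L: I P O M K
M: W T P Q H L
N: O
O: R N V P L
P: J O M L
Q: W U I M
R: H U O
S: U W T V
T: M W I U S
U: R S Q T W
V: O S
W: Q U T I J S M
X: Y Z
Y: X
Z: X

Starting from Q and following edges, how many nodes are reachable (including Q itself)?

16

BFS from Q visits: Q, W, U, I, M, T, J, S, R, H, K, L, P, V, O, N
Reachable nodes: 16 of 19 total.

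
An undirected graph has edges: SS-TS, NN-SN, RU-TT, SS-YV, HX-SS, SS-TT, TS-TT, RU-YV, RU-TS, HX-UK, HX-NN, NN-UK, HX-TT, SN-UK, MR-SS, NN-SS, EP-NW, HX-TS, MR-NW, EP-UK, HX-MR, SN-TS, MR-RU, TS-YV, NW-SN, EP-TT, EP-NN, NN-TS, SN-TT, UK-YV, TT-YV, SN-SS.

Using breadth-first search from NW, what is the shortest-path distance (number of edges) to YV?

3

Level 0: NW
Level 1: EP, MR, SN
Level 2: HX, NN, RU, SS, TS, TT, UK
Level 3: YV
YV first appears at level 3.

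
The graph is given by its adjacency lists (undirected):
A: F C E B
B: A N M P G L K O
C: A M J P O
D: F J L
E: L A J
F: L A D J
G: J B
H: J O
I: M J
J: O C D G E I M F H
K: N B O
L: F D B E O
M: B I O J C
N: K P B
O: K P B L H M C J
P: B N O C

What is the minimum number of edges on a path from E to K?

3

Level 0: E
Level 1: A, J, L
Level 2: B, C, D, F, G, H, I, M, O
Level 3: K, N, P
K first appears at level 3.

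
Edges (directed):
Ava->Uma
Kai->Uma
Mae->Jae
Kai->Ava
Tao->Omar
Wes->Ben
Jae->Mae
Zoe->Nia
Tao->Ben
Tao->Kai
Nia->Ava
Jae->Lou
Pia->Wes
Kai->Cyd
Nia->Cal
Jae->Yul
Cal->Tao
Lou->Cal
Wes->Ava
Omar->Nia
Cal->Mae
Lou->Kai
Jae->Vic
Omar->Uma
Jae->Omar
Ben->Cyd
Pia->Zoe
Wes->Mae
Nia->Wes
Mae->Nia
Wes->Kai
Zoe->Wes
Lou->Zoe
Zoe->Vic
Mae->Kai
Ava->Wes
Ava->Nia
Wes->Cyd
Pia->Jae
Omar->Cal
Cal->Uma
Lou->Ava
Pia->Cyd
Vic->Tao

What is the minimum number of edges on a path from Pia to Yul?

2

Level 0: Pia
Level 1: Cyd, Jae, Wes, Zoe
Level 2: Ava, Ben, Kai, Lou, Mae, Nia, Omar, Vic, Yul
Level 3: Cal, Tao, Uma
Yul first appears at level 2.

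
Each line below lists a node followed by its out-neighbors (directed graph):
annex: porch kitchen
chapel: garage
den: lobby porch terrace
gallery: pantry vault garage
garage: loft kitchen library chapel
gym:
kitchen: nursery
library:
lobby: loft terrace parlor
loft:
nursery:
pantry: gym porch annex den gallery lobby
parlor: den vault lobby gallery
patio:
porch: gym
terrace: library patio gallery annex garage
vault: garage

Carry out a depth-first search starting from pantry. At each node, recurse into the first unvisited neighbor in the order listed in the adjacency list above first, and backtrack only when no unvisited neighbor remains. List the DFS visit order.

Visit pantry
pantry → gym
pantry → porch
pantry → annex
annex → kitchen
kitchen → nursery
pantry → den
den → lobby
lobby → loft
lobby → terrace
terrace → library
terrace → patio
terrace → gallery
gallery → vault
vault → garage
garage → chapel
lobby → parlor

pantry -> gym -> porch -> annex -> kitchen -> nursery -> den -> lobby -> loft -> terrace -> library -> patio -> gallery -> vault -> garage -> chapel -> parlor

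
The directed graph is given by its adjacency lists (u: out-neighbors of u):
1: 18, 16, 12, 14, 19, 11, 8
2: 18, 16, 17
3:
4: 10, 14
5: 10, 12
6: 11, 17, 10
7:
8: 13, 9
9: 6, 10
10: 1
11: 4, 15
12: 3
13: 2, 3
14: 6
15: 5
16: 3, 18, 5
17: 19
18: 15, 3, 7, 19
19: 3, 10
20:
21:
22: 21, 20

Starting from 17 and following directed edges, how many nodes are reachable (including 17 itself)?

BFS from 17 visits: 17, 19, 3, 10, 1, 8, 11, 12, 14, 16, 18, 9, 13, 4, 15, 6, 5, 7, 2
Reachable nodes: 19 of 22 total.

19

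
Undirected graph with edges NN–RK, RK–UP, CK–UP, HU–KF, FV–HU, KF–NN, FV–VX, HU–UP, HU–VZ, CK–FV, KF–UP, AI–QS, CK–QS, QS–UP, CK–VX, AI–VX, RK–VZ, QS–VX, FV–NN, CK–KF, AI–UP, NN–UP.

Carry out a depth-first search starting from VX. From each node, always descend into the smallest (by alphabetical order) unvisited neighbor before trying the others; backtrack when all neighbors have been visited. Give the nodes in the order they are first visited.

VX, AI, QS, CK, FV, HU, KF, NN, RK, UP, VZ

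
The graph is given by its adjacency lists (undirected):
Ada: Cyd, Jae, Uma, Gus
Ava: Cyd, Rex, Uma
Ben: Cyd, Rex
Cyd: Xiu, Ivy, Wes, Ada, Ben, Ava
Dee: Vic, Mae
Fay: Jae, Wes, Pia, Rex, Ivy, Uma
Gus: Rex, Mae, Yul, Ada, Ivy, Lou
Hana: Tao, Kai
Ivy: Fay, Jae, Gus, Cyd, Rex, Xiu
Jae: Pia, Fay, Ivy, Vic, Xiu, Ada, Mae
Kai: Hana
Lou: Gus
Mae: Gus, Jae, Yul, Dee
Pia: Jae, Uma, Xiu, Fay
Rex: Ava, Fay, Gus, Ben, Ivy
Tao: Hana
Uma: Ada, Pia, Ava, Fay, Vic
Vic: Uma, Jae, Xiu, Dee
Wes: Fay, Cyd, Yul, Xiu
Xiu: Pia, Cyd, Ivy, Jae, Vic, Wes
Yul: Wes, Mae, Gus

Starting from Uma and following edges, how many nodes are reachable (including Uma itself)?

18

BFS from Uma visits: Uma, Ada, Ava, Fay, Pia, Vic, Cyd, Gus, Jae, Rex, Ivy, Wes, Xiu, Dee, Ben, Lou, Mae, Yul
Reachable nodes: 18 of 21 total.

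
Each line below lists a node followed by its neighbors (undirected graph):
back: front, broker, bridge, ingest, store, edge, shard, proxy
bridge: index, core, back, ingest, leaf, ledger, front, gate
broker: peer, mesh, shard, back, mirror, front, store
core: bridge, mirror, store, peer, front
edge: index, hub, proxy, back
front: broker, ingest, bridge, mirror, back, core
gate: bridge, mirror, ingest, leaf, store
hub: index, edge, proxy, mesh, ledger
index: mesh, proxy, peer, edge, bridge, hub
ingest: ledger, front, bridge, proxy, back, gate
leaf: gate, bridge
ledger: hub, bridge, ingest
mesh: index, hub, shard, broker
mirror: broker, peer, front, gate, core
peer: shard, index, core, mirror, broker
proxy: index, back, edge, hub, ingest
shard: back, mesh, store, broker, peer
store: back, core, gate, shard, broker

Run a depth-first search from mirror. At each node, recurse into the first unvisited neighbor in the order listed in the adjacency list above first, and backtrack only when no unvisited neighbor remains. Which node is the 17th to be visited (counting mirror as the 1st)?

gate

Visit mirror
mirror → broker
broker → peer
peer → shard
shard → back
back → front
front → ingest
ingest → ledger
ledger → hub
hub → index
index → mesh
index → proxy
proxy → edge
index → bridge
bridge → core
core → store
store → gate
gate → leaf

Visit order: mirror, broker, peer, shard, back, front, ingest, ledger, hub, index, mesh, proxy, edge, bridge, core, store, gate, leaf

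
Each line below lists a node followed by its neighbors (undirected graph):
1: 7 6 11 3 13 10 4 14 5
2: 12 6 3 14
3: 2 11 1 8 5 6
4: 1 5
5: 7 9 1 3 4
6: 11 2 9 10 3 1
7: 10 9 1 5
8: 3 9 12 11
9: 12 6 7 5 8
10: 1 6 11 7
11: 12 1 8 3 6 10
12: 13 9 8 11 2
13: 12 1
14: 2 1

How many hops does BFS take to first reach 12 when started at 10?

2

Level 0: 10
Level 1: 1, 6, 7, 11
Level 2: 2, 3, 4, 5, 8, 9, 12, 13, 14
12 first appears at level 2.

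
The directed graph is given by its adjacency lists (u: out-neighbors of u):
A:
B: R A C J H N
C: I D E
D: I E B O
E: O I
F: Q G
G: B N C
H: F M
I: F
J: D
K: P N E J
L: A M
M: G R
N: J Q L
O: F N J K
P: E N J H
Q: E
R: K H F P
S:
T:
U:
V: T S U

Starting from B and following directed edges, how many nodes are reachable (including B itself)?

BFS from B visits: B, R, A, C, J, H, N, K, F, P, I, D, E, M, Q, L, G, O
Reachable nodes: 18 of 22 total.

18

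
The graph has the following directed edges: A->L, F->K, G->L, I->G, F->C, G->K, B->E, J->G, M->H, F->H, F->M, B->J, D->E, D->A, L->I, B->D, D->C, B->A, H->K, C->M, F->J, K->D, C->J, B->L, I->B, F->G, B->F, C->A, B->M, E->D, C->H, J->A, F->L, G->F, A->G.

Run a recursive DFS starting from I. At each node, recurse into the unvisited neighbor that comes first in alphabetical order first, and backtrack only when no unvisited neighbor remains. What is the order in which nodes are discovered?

I -> B -> A -> G -> F -> C -> H -> K -> D -> E -> J -> M -> L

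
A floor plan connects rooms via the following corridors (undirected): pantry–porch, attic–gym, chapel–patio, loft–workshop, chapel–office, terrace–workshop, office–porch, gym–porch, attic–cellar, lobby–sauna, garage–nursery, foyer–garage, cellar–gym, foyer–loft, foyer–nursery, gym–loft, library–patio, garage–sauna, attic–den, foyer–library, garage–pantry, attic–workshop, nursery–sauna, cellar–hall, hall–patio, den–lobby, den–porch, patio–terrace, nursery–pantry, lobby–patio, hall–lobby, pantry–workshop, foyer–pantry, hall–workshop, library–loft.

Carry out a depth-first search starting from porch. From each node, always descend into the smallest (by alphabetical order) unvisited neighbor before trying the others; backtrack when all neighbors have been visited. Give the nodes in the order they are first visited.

porch, den, attic, cellar, gym, loft, foyer, garage, nursery, pantry, workshop, hall, lobby, patio, chapel, office, library, terrace, sauna

Visit porch
porch → den
den → attic
attic → cellar
cellar → gym
gym → loft
loft → foyer
foyer → garage
garage → nursery
nursery → pantry
pantry → workshop
workshop → hall
hall → lobby
lobby → patio
patio → chapel
chapel → office
patio → library
patio → terrace
lobby → sauna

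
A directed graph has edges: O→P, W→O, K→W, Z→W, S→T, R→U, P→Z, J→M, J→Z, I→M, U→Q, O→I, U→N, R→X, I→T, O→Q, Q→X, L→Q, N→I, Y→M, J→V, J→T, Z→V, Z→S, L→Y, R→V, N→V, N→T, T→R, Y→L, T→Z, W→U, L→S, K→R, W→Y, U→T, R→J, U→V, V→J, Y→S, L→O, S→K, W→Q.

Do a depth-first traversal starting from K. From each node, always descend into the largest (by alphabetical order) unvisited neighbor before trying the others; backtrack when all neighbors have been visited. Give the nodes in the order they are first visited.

Visit K
K → W
W → Y
Y → S
S → T
T → Z
Z → V
V → J
J → M
T → R
R → X
R → U
U → Q
U → N
N → I
Y → L
L → O
O → P

K → W → Y → S → T → Z → V → J → M → R → X → U → Q → N → I → L → O → P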